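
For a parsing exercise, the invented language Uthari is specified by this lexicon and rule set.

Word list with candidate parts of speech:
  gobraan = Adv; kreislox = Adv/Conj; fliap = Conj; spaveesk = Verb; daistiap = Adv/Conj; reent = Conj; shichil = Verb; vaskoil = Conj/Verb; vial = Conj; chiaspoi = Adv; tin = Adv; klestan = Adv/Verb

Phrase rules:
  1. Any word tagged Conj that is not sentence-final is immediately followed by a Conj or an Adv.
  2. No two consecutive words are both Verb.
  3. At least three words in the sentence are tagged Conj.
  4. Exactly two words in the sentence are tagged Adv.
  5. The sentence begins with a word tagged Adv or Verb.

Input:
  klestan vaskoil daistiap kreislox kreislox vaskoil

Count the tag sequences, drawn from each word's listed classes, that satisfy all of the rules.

Candidates per position — 1:klestan {Adv,Verb}; 2:vaskoil {Conj,Verb}; 3:daistiap {Adv,Conj}; 4:kreislox {Adv,Conj}; 5:kreislox {Adv,Conj}; 6:vaskoil {Conj,Verb}.
There are 64 candidate sequences in total.
Checking each against the rules leaves 10 sequences.
Count = 10.

10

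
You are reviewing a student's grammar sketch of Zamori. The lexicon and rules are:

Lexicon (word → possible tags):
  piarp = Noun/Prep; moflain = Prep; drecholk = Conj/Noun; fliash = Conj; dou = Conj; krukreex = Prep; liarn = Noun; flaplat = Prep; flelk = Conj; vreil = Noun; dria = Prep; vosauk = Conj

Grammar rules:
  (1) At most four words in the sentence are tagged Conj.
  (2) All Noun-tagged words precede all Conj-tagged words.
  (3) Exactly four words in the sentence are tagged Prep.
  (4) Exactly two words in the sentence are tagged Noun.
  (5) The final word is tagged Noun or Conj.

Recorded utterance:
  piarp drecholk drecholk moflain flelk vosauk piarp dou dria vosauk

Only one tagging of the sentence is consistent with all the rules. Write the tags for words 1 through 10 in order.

Candidates per position — 1:piarp {Noun,Prep}; 2:drecholk {Conj,Noun}; 3:drecholk {Conj,Noun}; 4:moflain {Prep}; 5:flelk {Conj}; 6:vosauk {Conj}; 7:piarp {Noun,Prep}; 8:dou {Conj}; 9:dria {Prep}; 10:vosauk {Conj}.
At position 1, choosing Noun makes rule 3 impossible to satisfy; hence Prep.
At position 2, choosing Conj makes rule 1 impossible to satisfy; hence Noun.
At position 3, choosing Conj makes rule 1 impossible to satisfy; hence Noun.
At position 7, choosing Noun makes rule 2 impossible to satisfy; hence Prep.
So the tagging must be: Prep Noun Noun Prep Conj Conj Prep Conj Prep Conj.
Rule-by-rule: rule 1 holds; rule 2 holds; rule 3 holds; rule 4 holds; rule 5 holds.

Prep Noun Noun Prep Conj Conj Prep Conj Prep Conj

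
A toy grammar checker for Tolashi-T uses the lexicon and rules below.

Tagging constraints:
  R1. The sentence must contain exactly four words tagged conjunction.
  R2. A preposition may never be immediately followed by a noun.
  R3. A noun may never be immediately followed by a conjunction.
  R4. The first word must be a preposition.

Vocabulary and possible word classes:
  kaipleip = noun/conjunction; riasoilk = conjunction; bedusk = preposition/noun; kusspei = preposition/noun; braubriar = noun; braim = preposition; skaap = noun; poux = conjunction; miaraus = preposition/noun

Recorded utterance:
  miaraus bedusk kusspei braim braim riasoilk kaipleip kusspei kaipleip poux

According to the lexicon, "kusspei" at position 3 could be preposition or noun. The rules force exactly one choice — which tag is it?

Candidates per position — 1:miaraus {preposition,noun}; 2:bedusk {preposition,noun}; 3:kusspei {preposition,noun}; 4:braim {preposition}; 5:braim {preposition}; 6:riasoilk {conjunction}; 7:kaipleip {noun,conjunction}; 8:kusspei {preposition,noun}; 9:kaipleip {noun,conjunction}; 10:poux {conjunction}.
At position 1, choosing noun makes rule 4 impossible to satisfy; hence preposition.
At position 2, choosing noun makes rule 2 impossible to satisfy; hence preposition.
At position 3, choosing noun makes rule 2 impossible to satisfy; hence preposition.
At position 7, choosing noun makes rule 1 impossible to satisfy; hence conjunction.
At position 8, choosing noun makes rule 3 impossible to satisfy; hence preposition.
At position 9, choosing noun makes rule 1 impossible to satisfy; hence conjunction.
So the tagging must be: preposition preposition preposition preposition preposition conjunction conjunction preposition conjunction conjunction.
Checking: rule 1 ✓; rule 2 ✓; rule 3 ✓; rule 4 ✓.

preposition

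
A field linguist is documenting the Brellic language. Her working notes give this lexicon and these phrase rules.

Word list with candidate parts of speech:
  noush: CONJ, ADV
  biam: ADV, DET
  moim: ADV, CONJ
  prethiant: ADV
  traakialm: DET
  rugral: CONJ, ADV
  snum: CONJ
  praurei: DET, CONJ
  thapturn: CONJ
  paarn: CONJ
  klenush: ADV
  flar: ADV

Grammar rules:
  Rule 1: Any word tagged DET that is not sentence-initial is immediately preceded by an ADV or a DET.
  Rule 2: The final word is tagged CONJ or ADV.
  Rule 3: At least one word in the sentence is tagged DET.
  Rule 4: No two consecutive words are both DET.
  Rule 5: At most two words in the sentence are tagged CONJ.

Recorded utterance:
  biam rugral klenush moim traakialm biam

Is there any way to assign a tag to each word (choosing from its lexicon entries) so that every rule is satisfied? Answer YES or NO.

Candidates per position — 1:biam {ADV,DET}; 2:rugral {CONJ,ADV}; 3:klenush {ADV}; 4:moim {ADV,CONJ}; 5:traakialm {DET}; 6:biam {ADV,DET}.
One satisfying assignment: DET ADV ADV ADV DET ADV.
Checking: rule 1 holds; rule 2 holds; rule 3 holds; rule 4 holds; rule 5 holds.

YES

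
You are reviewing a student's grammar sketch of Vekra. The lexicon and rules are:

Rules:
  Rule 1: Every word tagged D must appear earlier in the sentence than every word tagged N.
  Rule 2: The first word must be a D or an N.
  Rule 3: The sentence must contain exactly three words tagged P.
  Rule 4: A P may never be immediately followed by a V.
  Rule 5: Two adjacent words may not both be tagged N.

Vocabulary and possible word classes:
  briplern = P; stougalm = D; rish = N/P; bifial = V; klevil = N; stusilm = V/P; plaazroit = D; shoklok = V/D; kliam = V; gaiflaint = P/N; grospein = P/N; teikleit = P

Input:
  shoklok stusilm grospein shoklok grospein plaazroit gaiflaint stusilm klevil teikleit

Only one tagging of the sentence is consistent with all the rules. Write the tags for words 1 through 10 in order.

D V P D P D N V N P

Candidates per position — 1:shoklok {V,D}; 2:stusilm {V,P}; 3:grospein {P,N}; 4:shoklok {V,D}; 5:grospein {P,N}; 6:plaazroit {D}; 7:gaiflaint {P,N}; 8:stusilm {V,P}; 9:klevil {N}; 10:teikleit {P}.
Word 1 cannot be V — rule 2 would then fail for every completion. It is D.
Word 3 cannot be N — rule 1 would then fail for every completion. It is P.
Word 4 cannot be V — rule 4 would then fail for every completion. It is D.
Word 5 cannot be N — rule 1 would then fail for every completion. It is P.
Word 7 cannot be P — rule 3 would then fail for every completion. It is N.
Word 8 cannot be P — rule 3 would then fail for every completion. It is V.
Word 2 cannot be P — rule 3 would then fail for every completion. It is V.
The only consistent sequence is: D V P D P D N V N P.
Rule-by-rule: rule 1 ✓; rule 2 ✓; rule 3 ✓; rule 4 ✓; rule 5 ✓.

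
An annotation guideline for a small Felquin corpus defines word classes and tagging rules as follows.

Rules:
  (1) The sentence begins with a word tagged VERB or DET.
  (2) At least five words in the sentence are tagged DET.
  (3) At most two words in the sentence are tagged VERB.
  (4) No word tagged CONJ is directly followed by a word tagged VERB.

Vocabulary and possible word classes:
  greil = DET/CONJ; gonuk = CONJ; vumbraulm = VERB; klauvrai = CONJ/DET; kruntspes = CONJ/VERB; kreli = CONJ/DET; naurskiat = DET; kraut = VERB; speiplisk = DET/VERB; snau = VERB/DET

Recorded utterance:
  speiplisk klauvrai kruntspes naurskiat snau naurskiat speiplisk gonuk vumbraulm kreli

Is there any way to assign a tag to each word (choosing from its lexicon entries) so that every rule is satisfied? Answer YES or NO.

NO

Candidates per position — 1:speiplisk {DET,VERB}; 2:klauvrai {CONJ,DET}; 3:kruntspes {CONJ,VERB}; 4:naurskiat {DET}; 5:snau {VERB,DET}; 6:naurskiat {DET}; 7:speiplisk {DET,VERB}; 8:gonuk {CONJ}; 9:vumbraulm {VERB}; 10:kreli {CONJ,DET}.
Rule 4 cannot be satisfied by any choice of tags from the lexicon.
So there is no consistent tagging.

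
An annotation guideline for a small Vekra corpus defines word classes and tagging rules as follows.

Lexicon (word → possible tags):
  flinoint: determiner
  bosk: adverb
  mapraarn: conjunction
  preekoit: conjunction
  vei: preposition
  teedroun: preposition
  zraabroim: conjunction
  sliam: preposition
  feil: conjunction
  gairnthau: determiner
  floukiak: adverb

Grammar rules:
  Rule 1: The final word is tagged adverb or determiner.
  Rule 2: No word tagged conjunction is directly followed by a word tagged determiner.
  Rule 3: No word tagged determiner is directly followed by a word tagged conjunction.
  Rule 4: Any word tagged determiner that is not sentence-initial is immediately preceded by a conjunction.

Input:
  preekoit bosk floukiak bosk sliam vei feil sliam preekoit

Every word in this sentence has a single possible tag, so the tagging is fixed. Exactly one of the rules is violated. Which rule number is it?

1

Fixed tagging: conjunction adverb adverb adverb preposition preposition conjunction preposition conjunction.
Checking each rule: R1 violated, R2 holds, R3 holds, R4 holds.
Only rule 1 fails.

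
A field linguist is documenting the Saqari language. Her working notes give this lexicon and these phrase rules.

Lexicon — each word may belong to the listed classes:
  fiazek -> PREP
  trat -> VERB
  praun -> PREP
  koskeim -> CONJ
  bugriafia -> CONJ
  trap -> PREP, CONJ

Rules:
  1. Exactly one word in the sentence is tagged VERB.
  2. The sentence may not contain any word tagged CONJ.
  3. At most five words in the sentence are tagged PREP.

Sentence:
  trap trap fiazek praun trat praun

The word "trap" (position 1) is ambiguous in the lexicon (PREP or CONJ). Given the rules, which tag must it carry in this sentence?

PREP

Candidates per position — 1:trap {PREP,CONJ}; 2:trap {PREP,CONJ}; 3:fiazek {PREP}; 4:praun {PREP}; 5:trat {VERB}; 6:praun {PREP}.
If word 1 were CONJ, no tagging could satisfy rule 2; so word 1 is PREP.
If word 2 were CONJ, no tagging could satisfy rule 2; so word 2 is PREP.
So the tagging must be: PREP PREP PREP PREP VERB PREP.
Check: rule 1 ok; rule 2 ok; rule 3 ok.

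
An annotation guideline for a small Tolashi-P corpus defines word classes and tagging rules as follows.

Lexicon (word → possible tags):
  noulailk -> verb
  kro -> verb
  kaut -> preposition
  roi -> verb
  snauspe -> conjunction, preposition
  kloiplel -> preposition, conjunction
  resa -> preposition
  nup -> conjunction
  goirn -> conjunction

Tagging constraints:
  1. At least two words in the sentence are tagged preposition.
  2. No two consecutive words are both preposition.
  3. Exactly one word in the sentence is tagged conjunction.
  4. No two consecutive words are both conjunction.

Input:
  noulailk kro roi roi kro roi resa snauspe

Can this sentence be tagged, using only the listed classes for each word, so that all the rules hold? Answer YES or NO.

Candidates per position — 1:noulailk {verb}; 2:kro {verb}; 3:roi {verb}; 4:roi {verb}; 5:kro {verb}; 6:roi {verb}; 7:resa {preposition}; 8:snauspe {conjunction,preposition}.
Every candidate sequence violates at least one rule; no consistent tagging exists.

NO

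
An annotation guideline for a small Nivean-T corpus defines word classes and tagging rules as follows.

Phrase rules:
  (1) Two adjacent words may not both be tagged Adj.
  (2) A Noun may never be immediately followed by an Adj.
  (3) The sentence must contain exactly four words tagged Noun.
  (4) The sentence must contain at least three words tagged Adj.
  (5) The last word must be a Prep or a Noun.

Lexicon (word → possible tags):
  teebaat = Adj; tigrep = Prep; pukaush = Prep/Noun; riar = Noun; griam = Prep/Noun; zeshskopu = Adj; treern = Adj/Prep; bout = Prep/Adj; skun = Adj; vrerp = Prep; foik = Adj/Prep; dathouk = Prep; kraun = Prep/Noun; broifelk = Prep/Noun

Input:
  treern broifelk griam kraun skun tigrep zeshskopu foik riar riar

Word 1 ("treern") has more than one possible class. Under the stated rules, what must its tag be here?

Candidates per position — 1:treern {Adj,Prep}; 2:broifelk {Prep,Noun}; 3:griam {Prep,Noun}; 4:kraun {Prep,Noun}; 5:skun {Adj}; 6:tigrep {Prep}; 7:zeshskopu {Adj}; 8:foik {Adj,Prep}; 9:riar {Noun}; 10:riar {Noun}.
Position 4: tagging it Noun would leave rule 2 unsatisfiable, so it must be Prep.
Position 8: tagging it Adj would leave rule 1 unsatisfiable, so it must be Prep.
Position 1: tagging it Prep would leave rule 4 unsatisfiable, so it must be Adj.
Position 2: tagging it Prep would leave rule 3 unsatisfiable, so it must be Noun.
Position 3: tagging it Prep would leave rule 3 unsatisfiable, so it must be Noun.
The unique satisfying tagging is: Adj Noun Noun Prep Adj Prep Adj Prep Noun Noun.
Verifying each rule — rule 1 ✓; rule 2 ✓; rule 3 ✓; rule 4 ✓; rule 5 ✓.

Adj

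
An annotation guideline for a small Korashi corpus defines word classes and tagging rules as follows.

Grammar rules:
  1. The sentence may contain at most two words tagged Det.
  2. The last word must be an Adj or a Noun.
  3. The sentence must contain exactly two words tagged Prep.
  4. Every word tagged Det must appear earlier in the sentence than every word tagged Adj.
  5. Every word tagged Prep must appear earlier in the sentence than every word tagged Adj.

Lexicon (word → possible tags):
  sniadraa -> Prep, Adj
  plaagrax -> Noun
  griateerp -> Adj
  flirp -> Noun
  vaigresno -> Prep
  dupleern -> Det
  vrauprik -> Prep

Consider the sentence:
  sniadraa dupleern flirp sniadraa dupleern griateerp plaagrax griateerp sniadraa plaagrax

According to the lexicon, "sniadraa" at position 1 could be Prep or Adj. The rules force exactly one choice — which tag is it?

Prep

Candidates per position — 1:sniadraa {Prep,Adj}; 2:dupleern {Det}; 3:flirp {Noun}; 4:sniadraa {Prep,Adj}; 5:dupleern {Det}; 6:griateerp {Adj}; 7:plaagrax {Noun}; 8:griateerp {Adj}; 9:sniadraa {Prep,Adj}; 10:plaagrax {Noun}.
Position 1: Adj is ruled out by rule 4; that leaves Prep.
Position 4: Adj is ruled out by rule 4; that leaves Prep.
Position 9: Prep is ruled out by rule 3; that leaves Adj.
The only consistent sequence is: Prep Det Noun Prep Det Adj Noun Adj Adj Noun.
Rule-by-rule: rule 1 satisfied; rule 2 satisfied; rule 3 satisfied; rule 4 satisfied; rule 5 satisfied.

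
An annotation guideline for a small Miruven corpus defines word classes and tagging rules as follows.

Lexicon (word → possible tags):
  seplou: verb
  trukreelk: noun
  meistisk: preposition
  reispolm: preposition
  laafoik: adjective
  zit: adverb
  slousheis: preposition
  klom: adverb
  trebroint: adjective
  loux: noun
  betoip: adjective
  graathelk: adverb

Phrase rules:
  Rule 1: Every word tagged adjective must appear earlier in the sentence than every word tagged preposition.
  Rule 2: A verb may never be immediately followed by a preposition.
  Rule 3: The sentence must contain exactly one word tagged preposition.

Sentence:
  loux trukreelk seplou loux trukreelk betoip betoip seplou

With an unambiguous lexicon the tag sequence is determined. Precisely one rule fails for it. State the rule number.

3

Fixed tagging: noun noun verb noun noun adjective adjective verb.
Applying the rules: R1 ok, R2 ok, R3 fails.
Only rule 3 fails.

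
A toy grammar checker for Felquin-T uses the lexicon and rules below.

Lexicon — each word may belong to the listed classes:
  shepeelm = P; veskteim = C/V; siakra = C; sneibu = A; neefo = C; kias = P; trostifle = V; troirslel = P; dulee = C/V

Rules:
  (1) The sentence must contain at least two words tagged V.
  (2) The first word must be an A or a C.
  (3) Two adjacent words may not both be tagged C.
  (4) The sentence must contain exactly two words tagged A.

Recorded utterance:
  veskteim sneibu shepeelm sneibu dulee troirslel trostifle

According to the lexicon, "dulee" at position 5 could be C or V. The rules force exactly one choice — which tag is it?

V

Candidates per position — 1:veskteim {C,V}; 2:sneibu {A}; 3:shepeelm {P}; 4:sneibu {A}; 5:dulee {C,V}; 6:troirslel {P}; 7:trostifle {V}.
At position 1, choosing V makes rule 2 impossible to satisfy; hence C.
At position 5, choosing C makes rule 1 impossible to satisfy; hence V.
So the tagging must be: C A P A V P V.
Checking: rule 1 ✓; rule 2 ✓; rule 3 ✓; rule 4 ✓.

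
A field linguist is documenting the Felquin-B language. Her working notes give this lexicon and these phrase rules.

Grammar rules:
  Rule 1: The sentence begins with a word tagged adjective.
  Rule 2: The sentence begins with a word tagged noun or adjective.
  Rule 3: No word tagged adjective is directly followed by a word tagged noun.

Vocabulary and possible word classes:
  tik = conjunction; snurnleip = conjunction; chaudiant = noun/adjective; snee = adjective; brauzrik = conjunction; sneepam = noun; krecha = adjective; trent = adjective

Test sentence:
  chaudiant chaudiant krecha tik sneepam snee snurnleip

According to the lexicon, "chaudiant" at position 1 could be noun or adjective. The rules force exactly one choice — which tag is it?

Candidates per position — 1:chaudiant {noun,adjective}; 2:chaudiant {noun,adjective}; 3:krecha {adjective}; 4:tik {conjunction}; 5:sneepam {noun}; 6:snee {adjective}; 7:snurnleip {conjunction}.
If word 1 were noun, no tagging could satisfy rule 1; so word 1 is adjective.
If word 2 were noun, no tagging could satisfy rule 3; so word 2 is adjective.
The unique satisfying tagging is: adjective adjective adjective conjunction noun adjective conjunction.
Rule-by-rule: rule 1 ✓; rule 2 ✓; rule 3 ✓.

adjective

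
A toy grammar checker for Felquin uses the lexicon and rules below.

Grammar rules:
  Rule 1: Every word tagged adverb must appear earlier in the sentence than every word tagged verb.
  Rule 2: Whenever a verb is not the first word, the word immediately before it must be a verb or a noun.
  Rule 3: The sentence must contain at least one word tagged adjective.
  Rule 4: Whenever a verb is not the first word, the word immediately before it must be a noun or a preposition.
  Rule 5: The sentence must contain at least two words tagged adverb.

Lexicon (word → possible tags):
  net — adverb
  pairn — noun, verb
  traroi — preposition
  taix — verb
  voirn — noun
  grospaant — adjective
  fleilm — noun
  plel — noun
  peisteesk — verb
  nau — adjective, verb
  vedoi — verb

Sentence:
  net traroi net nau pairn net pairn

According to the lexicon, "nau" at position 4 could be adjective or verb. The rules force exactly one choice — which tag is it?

Candidates per position — 1:net {adverb}; 2:traroi {preposition}; 3:net {adverb}; 4:nau {adjective,verb}; 5:pairn {noun,verb}; 6:net {adverb}; 7:pairn {noun,verb}.
At position 4, choosing verb makes rule 1 impossible to satisfy; hence adjective.
At position 5, choosing verb makes rule 1 impossible to satisfy; hence noun.
At position 7, choosing verb makes rule 2 impossible to satisfy; hence noun.
That leaves exactly one tagging: adverb preposition adverb adjective noun adverb noun.
Verifying each rule — rule 1 satisfied; rule 2 satisfied; rule 3 satisfied; rule 4 satisfied; rule 5 satisfied.

adjective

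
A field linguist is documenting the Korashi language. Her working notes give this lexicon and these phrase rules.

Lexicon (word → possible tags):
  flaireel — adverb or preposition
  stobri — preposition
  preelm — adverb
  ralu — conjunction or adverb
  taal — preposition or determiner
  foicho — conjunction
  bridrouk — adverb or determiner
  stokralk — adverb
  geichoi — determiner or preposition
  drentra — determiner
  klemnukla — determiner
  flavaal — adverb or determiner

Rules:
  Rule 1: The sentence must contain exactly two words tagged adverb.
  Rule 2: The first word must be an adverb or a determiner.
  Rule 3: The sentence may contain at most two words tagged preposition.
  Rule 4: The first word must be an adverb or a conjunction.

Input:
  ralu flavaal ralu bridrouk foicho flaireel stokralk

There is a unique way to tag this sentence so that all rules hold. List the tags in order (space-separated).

adverb determiner conjunction determiner conjunction preposition adverb

Candidates per position — 1:ralu {conjunction,adverb}; 2:flavaal {adverb,determiner}; 3:ralu {conjunction,adverb}; 4:bridrouk {adverb,determiner}; 5:foicho {conjunction}; 6:flaireel {adverb,preposition}; 7:stokralk {adverb}.
At position 1, choosing conjunction makes rule 2 impossible to satisfy; hence adverb.
At position 2, choosing adverb makes rule 1 impossible to satisfy; hence determiner.
At position 3, choosing adverb makes rule 1 impossible to satisfy; hence conjunction.
At position 4, choosing adverb makes rule 1 impossible to satisfy; hence determiner.
At position 6, choosing adverb makes rule 1 impossible to satisfy; hence preposition.
The only consistent sequence is: adverb determiner conjunction determiner conjunction preposition adverb.
Verifying each rule — rule 1 ✓; rule 2 ✓; rule 3 ✓; rule 4 ✓.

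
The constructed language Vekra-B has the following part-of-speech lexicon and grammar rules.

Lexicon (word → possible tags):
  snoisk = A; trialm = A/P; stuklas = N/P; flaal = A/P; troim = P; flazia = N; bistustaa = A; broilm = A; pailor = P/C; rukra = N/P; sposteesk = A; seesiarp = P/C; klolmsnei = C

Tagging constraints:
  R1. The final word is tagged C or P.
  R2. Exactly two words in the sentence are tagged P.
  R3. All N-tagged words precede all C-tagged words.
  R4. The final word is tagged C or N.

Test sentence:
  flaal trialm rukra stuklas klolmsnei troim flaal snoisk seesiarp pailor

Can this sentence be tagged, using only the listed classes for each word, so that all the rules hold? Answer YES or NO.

Candidates per position — 1:flaal {A,P}; 2:trialm {A,P}; 3:rukra {N,P}; 4:stuklas {N,P}; 5:klolmsnei {C}; 6:troim {P}; 7:flaal {A,P}; 8:snoisk {A}; 9:seesiarp {P,C}; 10:pailor {P,C}.
One satisfying assignment: A A N N C P P A C C.
Check: rule 1 holds; rule 2 holds; rule 3 holds; rule 4 holds.

YES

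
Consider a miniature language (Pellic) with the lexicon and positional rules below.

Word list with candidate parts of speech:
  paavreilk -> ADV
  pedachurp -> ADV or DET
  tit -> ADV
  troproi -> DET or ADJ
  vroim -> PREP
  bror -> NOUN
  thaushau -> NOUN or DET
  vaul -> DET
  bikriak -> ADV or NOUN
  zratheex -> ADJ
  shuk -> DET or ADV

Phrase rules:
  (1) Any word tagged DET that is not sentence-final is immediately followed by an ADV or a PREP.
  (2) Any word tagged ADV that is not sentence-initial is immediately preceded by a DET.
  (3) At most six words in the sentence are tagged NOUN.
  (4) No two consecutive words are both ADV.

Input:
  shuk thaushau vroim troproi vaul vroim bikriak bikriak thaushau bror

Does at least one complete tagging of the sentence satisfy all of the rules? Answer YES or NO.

YES

Candidates per position — 1:shuk {DET,ADV}; 2:thaushau {NOUN,DET}; 3:vroim {PREP}; 4:troproi {DET,ADJ}; 5:vaul {DET}; 6:vroim {PREP}; 7:bikriak {ADV,NOUN}; 8:bikriak {ADV,NOUN}; 9:thaushau {NOUN,DET}; 10:bror {NOUN}.
One satisfying assignment: ADV NOUN PREP ADJ DET PREP NOUN NOUN NOUN NOUN.
Rule-by-rule: rule 1 ok; rule 2 ok; rule 3 ok; rule 4 ok.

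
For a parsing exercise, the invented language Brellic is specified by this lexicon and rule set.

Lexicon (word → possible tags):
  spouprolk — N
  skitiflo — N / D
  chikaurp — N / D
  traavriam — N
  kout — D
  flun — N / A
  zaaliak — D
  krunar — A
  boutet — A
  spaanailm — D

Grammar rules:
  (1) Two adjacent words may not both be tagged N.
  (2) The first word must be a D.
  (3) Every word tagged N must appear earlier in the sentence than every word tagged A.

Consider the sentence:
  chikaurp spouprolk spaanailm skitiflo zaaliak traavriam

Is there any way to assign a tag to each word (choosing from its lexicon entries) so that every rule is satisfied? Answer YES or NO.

YES

Candidates per position — 1:chikaurp {N,D}; 2:spouprolk {N}; 3:spaanailm {D}; 4:skitiflo {N,D}; 5:zaaliak {D}; 6:traavriam {N}.
One satisfying assignment: D N D D D N.
Rule-by-rule: rule 1 satisfied; rule 2 satisfied; rule 3 satisfied.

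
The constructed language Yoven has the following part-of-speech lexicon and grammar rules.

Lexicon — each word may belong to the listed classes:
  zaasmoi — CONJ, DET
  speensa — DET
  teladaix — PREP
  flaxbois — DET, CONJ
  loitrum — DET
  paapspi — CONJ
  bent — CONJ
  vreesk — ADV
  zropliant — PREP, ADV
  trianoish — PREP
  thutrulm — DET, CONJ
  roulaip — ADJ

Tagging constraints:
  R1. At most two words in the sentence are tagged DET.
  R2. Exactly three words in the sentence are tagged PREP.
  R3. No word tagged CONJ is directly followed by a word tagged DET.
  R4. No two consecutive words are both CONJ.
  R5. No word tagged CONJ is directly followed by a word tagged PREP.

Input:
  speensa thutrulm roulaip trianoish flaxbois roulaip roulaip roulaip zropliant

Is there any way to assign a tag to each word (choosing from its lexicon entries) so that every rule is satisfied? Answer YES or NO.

Candidates per position — 1:speensa {DET}; 2:thutrulm {DET,CONJ}; 3:roulaip {ADJ}; 4:trianoish {PREP}; 5:flaxbois {DET,CONJ}; 6:roulaip {ADJ}; 7:roulaip {ADJ}; 8:roulaip {ADJ}; 9:zropliant {PREP,ADV}.
Rule 2 cannot be satisfied by any choice of tags from the lexicon.
So there is no consistent tagging.

NO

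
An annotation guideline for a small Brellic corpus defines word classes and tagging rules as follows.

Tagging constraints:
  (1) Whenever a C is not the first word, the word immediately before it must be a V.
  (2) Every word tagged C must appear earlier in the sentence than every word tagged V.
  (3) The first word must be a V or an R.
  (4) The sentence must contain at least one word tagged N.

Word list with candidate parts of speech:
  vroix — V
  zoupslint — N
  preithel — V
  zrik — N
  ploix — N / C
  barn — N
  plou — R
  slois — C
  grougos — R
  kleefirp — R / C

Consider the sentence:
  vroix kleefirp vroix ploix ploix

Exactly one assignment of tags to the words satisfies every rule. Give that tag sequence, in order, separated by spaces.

Candidates per position — 1:vroix {V}; 2:kleefirp {R,C}; 3:vroix {V}; 4:ploix {N,C}; 5:ploix {N,C}.
Position 2: C is ruled out by rule 2; that leaves R.
Position 4: C is ruled out by rule 2; that leaves N.
Position 5: C is ruled out by rule 1; that leaves N.
The only consistent sequence is: V R V N N.
Verifying each rule — rule 1 ok; rule 2 ok; rule 3 ok; rule 4 ok.

V R V N N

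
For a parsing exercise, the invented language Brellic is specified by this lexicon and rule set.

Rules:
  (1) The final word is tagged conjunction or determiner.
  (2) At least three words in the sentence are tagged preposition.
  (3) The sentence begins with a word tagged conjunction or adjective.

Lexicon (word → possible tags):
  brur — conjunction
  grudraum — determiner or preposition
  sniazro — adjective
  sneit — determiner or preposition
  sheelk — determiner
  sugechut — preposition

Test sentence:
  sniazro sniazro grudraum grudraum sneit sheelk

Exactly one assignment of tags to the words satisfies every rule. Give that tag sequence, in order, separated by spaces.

adjective adjective preposition preposition preposition determiner

Candidates per position — 1:sniazro {adjective}; 2:sniazro {adjective}; 3:grudraum {determiner,preposition}; 4:grudraum {determiner,preposition}; 5:sneit {determiner,preposition}; 6:sheelk {determiner}.
Word 3 cannot be determiner — rule 2 would then fail for every completion. It is preposition.
Word 4 cannot be determiner — rule 2 would then fail for every completion. It is preposition.
Word 5 cannot be determiner — rule 2 would then fail for every completion. It is preposition.
That leaves exactly one tagging: adjective adjective preposition preposition preposition determiner.
Check: rule 1 ok; rule 2 ok; rule 3 ok.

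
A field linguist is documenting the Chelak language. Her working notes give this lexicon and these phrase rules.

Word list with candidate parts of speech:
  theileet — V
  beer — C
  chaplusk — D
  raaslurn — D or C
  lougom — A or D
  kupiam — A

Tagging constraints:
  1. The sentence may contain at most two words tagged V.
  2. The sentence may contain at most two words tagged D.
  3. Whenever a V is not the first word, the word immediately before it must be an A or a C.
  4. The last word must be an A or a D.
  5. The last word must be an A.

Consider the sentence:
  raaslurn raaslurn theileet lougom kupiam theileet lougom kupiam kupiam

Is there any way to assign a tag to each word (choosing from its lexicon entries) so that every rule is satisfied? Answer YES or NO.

YES

Candidates per position — 1:raaslurn {D,C}; 2:raaslurn {D,C}; 3:theileet {V}; 4:lougom {A,D}; 5:kupiam {A}; 6:theileet {V}; 7:lougom {A,D}; 8:kupiam {A}; 9:kupiam {A}.
One satisfying assignment: D C V A A V D A A.
Rule-by-rule: rule 1 ok; rule 2 ok; rule 3 ok; rule 4 ok; rule 5 ok.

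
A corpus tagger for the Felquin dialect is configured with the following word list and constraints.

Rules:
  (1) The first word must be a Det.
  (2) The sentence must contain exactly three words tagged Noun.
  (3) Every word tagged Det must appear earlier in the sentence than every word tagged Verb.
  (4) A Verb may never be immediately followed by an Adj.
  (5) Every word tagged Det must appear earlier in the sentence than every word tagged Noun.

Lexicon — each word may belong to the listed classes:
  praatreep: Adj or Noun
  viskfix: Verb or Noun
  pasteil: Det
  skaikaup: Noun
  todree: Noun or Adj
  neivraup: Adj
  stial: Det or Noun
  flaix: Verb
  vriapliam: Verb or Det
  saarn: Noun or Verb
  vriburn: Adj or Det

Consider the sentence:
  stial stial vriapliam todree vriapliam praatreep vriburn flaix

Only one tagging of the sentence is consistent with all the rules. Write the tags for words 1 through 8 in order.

Det Noun Verb Noun Verb Noun Adj Verb

Candidates per position — 1:stial {Det,Noun}; 2:stial {Det,Noun}; 3:vriapliam {Verb,Det}; 4:todree {Noun,Adj}; 5:vriapliam {Verb,Det}; 6:praatreep {Adj,Noun}; 7:vriburn {Adj,Det}; 8:flaix {Verb}.
If word 1 were Noun, no tagging could satisfy rule 1; so word 1 is Det.
If word 2 were Det, no tagging could satisfy rule 2; so word 2 is Noun.
If word 3 were Det, no tagging could satisfy rule 5; so word 3 is Verb.
If word 4 were Adj, no tagging could satisfy rule 2; so word 4 is Noun.
If word 5 were Det, no tagging could satisfy rule 3; so word 5 is Verb.
If word 6 were Adj, no tagging could satisfy rule 2; so word 6 is Noun.
If word 7 were Det, no tagging could satisfy rule 3; so word 7 is Adj.
That leaves exactly one tagging: Det Noun Verb Noun Verb Noun Adj Verb.
Check: rule 1 satisfied; rule 2 satisfied; rule 3 satisfied; rule 4 satisfied; rule 5 satisfied.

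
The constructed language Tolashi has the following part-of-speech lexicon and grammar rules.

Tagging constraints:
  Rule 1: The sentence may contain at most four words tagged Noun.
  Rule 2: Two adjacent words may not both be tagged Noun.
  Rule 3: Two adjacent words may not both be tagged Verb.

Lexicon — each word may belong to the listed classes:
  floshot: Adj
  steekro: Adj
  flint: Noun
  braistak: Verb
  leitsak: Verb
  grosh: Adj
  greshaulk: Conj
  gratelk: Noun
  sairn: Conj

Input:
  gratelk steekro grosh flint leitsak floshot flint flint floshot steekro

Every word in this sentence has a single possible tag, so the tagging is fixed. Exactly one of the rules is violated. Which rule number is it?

Fixed tagging: Noun Adj Adj Noun Verb Adj Noun Noun Adj Adj.
Checking each rule: R1 pass, R2 fail, R3 pass.
Only rule 2 fails.

2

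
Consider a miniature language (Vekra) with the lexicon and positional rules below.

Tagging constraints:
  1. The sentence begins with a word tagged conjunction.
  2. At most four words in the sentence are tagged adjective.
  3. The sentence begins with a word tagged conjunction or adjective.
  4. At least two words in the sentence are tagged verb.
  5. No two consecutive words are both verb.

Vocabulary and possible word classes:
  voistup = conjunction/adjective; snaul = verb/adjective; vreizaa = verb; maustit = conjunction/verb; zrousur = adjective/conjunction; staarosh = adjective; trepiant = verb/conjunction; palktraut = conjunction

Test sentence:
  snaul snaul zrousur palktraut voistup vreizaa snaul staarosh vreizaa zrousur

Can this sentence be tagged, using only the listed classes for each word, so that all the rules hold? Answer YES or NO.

Candidates per position — 1:snaul {verb,adjective}; 2:snaul {verb,adjective}; 3:zrousur {adjective,conjunction}; 4:palktraut {conjunction}; 5:voistup {conjunction,adjective}; 6:vreizaa {verb}; 7:snaul {verb,adjective}; 8:staarosh {adjective}; 9:vreizaa {verb}; 10:zrousur {adjective,conjunction}.
Rule 1 cannot be satisfied by any choice of tags from the lexicon.
So there is no consistent tagging.

NO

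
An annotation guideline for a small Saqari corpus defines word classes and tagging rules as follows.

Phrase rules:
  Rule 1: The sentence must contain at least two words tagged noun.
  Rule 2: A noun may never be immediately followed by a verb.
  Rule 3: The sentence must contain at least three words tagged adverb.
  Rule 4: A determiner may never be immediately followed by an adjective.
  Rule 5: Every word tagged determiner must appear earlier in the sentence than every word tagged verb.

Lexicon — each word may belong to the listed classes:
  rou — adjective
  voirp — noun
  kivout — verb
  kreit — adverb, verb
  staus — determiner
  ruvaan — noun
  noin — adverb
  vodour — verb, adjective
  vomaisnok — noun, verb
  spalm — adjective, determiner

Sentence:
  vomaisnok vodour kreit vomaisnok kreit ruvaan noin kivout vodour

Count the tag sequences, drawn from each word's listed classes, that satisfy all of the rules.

Candidates per position — 1:vomaisnok {noun,verb}; 2:vodour {verb,adjective}; 3:kreit {adverb,verb}; 4:vomaisnok {noun,verb}; 5:kreit {adverb,verb}; 6:ruvaan {noun}; 7:noin {adverb}; 8:kivout {verb}; 9:vodour {verb,adjective}.
There are 64 candidate sequences in total.
Checking each against the rules leaves 8 sequences.
Count = 8.

8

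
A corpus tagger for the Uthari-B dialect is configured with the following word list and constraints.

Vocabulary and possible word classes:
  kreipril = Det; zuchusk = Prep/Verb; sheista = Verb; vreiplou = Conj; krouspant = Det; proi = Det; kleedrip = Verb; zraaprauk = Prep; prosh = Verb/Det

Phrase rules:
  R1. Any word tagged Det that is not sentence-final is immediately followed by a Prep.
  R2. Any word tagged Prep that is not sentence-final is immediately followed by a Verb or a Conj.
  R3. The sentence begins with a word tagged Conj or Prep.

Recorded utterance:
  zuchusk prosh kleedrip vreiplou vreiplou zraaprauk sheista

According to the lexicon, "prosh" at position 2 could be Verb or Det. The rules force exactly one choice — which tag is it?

Verb

Candidates per position — 1:zuchusk {Prep,Verb}; 2:prosh {Verb,Det}; 3:kleedrip {Verb}; 4:vreiplou {Conj}; 5:vreiplou {Conj}; 6:zraaprauk {Prep}; 7:sheista {Verb}.
If word 1 were Verb, no tagging could satisfy rule 3; so word 1 is Prep.
If word 2 were Det, no tagging could satisfy rule 1; so word 2 is Verb.
So the tagging must be: Prep Verb Verb Conj Conj Prep Verb.
Check: rule 1 ✓; rule 2 ✓; rule 3 ✓.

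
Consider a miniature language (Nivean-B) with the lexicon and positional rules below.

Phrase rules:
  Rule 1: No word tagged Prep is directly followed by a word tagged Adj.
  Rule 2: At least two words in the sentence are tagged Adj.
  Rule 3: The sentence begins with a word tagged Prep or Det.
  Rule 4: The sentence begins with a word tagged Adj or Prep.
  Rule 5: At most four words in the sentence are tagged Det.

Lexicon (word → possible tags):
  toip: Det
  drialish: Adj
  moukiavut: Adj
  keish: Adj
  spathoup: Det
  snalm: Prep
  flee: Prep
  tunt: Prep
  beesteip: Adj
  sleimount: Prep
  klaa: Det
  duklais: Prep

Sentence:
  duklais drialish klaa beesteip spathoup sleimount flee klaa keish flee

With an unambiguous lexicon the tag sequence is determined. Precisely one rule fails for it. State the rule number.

Fixed tagging: Prep Adj Det Adj Det Prep Prep Det Adj Prep.
Rule check: R1 violated, R2 holds, R3 holds, R4 holds, R5 holds.
Only rule 1 fails.

1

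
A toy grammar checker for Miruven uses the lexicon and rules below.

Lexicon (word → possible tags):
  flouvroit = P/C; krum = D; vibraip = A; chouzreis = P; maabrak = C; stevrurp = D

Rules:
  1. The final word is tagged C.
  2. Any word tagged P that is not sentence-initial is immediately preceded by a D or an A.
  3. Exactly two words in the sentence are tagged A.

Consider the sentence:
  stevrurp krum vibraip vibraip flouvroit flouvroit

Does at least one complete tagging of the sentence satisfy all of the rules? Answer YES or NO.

YES

Candidates per position — 1:stevrurp {D}; 2:krum {D}; 3:vibraip {A}; 4:vibraip {A}; 5:flouvroit {P,C}; 6:flouvroit {P,C}.
One satisfying assignment: D D A A P C.
Checking: rule 1 ✓; rule 2 ✓; rule 3 ✓.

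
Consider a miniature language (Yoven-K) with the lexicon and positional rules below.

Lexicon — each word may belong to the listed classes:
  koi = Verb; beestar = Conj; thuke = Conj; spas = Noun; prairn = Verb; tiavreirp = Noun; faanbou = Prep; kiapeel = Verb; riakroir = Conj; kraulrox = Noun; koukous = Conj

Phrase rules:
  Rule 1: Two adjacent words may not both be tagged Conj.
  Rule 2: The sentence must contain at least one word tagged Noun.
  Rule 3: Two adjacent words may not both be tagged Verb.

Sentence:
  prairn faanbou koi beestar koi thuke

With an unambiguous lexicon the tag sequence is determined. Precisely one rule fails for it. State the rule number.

2

Fixed tagging: Verb Prep Verb Conj Verb Conj.
Applying the rules: R1 ✓, R2 ✗, R3 ✓.
Only rule 2 fails.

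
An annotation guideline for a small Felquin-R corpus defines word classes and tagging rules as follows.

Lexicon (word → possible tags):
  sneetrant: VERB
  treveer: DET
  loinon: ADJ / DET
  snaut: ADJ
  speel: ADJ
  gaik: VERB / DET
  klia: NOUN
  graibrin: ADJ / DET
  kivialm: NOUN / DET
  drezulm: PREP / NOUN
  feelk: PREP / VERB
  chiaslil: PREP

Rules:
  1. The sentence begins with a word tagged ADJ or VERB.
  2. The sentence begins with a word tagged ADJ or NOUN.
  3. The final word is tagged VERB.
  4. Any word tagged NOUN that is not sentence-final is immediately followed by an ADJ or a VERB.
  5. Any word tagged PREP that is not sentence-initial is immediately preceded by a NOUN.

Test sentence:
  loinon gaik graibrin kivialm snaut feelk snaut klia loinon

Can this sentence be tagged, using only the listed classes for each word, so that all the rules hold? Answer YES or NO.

Candidates per position — 1:loinon {ADJ,DET}; 2:gaik {VERB,DET}; 3:graibrin {ADJ,DET}; 4:kivialm {NOUN,DET}; 5:snaut {ADJ}; 6:feelk {PREP,VERB}; 7:snaut {ADJ}; 8:klia {NOUN}; 9:loinon {ADJ,DET}.
Rule 3 cannot be satisfied by any choice of tags from the lexicon.
So there is no consistent tagging.

NO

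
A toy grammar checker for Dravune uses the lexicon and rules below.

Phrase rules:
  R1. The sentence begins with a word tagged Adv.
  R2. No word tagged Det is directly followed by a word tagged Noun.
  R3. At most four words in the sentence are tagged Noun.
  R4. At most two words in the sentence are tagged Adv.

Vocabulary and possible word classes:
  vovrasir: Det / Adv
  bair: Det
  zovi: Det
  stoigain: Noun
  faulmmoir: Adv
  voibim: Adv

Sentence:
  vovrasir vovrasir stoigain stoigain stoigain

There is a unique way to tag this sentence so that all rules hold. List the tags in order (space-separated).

Candidates per position — 1:vovrasir {Det,Adv}; 2:vovrasir {Det,Adv}; 3:stoigain {Noun}; 4:stoigain {Noun}; 5:stoigain {Noun}.
At position 1, choosing Det makes rule 1 impossible to satisfy; hence Adv.
At position 2, choosing Det makes rule 2 impossible to satisfy; hence Adv.
That leaves exactly one tagging: Adv Adv Noun Noun Noun.
Rule-by-rule: rule 1 ok; rule 2 ok; rule 3 ok; rule 4 ok.

Adv Adv Noun Noun Noun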